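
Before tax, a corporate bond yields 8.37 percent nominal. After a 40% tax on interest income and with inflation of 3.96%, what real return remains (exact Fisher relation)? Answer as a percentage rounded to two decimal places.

1.02%

After-tax nominal return = 8.37% × (1 − 0.4) = 5.0220%.
1 + r = 1.05022 / 1.03960 = 1.010215
After-tax real rate = 1.010215 − 1 → 1.02%.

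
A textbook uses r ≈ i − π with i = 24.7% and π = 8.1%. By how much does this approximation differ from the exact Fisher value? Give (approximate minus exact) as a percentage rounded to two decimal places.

1.24%

Approximate: r ≈ 24.700% − 8.100% = 16.6000%
Exact: (1 + 0.2470)/(1 + 0.0810) − 1 = 15.3562%
Error = 16.6000% − 15.3562% = 1.2438% → 1.24%.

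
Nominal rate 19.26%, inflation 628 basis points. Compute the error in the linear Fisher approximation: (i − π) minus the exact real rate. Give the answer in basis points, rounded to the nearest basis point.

77 basis points

Approximate: r ≈ 19.260% − 6.280% = 12.9800%
Exact: (1 + 0.1926)/(1 + 0.0628) − 1 = 12.2130%
Error = 12.9800% − 12.2130% = 0.7670% → 77 basis points.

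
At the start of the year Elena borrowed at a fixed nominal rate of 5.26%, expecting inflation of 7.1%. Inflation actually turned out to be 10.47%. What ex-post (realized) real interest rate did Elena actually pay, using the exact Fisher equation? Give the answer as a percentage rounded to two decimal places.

Ex-post: (1 + 0.0526)/(1 + 0.1047) − 1 = -4.7162%
So the realized real rate is -4.72%.

-4.72%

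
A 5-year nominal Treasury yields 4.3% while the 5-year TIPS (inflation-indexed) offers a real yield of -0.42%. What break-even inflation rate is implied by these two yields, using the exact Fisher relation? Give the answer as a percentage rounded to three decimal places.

(1 + π) = (1 + i)/(1 + r) = 1.04300 / 0.99580 = 1.047399
Break-even inflation = 1.047399 − 1 → 4.740%.

4.740%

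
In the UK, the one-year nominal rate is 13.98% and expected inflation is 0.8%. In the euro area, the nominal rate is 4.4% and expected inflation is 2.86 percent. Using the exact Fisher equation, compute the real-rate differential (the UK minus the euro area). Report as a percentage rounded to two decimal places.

11.58%

The UK: (1 + 0.1398)/(1 + 0.0080) − 1 = 13.0754%
The euro area: (1 + 0.0440)/(1 + 0.0286) − 1 = 1.4972%
Differential = 13.0754% − 1.4972% = 11.5782% → 11.58%.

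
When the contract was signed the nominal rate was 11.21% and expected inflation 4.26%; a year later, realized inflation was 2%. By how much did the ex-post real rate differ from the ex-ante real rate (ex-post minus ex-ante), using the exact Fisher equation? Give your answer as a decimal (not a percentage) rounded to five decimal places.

0.02363

Ex-ante: (1 + 0.1121)/(1 + 0.0426) − 1 = 6.6660%
Ex-post: (1 + 0.1121)/(1 + 0.0200) − 1 = 9.0294%
Difference (ex-post − ex-ante) = 2.3634% → 0.02363.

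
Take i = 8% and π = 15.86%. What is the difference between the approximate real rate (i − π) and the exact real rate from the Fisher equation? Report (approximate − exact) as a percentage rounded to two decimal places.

-1.08%

Approximate: r ≈ 8.000% − 15.860% = -7.8600%
Exact: (1 + 0.0800)/(1 + 0.1586) − 1 = -6.7840%
Error = -7.8600% − (-6.7840%) = -1.0760% → -1.08%.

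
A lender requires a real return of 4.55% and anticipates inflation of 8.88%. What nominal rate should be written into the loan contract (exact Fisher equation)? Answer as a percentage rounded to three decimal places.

(1 + i) = (1 + r)(1 + π) = 1.04550 × 1.08880 = 1.1383404
i = 1.1383404 − 1, so the required nominal rate is 13.834%.

13.834%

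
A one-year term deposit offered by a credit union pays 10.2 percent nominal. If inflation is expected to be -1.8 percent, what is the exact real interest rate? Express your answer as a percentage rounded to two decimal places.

12.22%

By the Fisher identity, 1 + r = (1 + i)/(1 + π).
1 + r = 1.10200 / 0.98200 = 1.122200
r = 1.122200 − 1 = 12.2200%, i.e. 12.22%.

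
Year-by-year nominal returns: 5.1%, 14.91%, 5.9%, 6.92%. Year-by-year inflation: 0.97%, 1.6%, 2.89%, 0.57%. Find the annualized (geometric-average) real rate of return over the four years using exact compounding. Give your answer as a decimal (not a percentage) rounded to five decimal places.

Nominal growth factor = 1.0510 × 1.1491 × 1.0590 × 1.0692 = 1.36746258
Price-level growth factor = 1.0097 × 1.0160 × 1.0289 × 1.0057 = 1.06151878
Real growth factor = 1.36746258 / 1.06151878 = 1.28821327
Annualized real rate = 1.28821327^(1/4) − 1 = 6.5361% → 0.06536.

0.06536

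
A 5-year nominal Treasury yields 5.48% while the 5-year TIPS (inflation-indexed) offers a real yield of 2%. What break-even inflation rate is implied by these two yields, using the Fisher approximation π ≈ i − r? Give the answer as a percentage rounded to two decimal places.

3.48%

π ≈ i − r = 5.48% − 2% → 3.48%.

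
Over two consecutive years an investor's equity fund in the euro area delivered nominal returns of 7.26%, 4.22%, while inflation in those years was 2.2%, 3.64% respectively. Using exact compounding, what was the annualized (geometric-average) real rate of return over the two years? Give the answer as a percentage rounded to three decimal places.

Compound the nominal returns: 1.0726 × 1.0422 = 1.11786372.
Compound inflation: 1.0220 × 1.0364 = 1.05920080.
Deflate: 1.11786372 / 1.05920080 = 1.05538413.
Annualized real rate = 1.05538413^(1/2) − 1 = 2.7319% → 2.732%.

2.732%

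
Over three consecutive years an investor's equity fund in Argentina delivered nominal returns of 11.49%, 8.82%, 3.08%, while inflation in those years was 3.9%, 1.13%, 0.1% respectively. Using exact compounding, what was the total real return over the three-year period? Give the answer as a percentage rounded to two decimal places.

18.90%

Compound the nominal returns: 1.1149 × 1.0882 × 1.0308 = 1.250602.
Compound inflation: 1.0390 × 1.0113 × 1.0010 = 1.051791.
Deflate: 1.250602 / 1.051791 = 1.189021.
Total real return = 1.189021 − 1 → 18.90%.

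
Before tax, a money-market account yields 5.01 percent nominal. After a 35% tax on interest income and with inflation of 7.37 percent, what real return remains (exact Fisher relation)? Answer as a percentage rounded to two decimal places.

After-tax nominal return = 5.01% × (1 − 0.35) = 3.2565%.
1 + r = 1.032565 / 1.07370 = 0.961689
After-tax real rate = 0.961689 − 1 → -3.83%.

-3.83%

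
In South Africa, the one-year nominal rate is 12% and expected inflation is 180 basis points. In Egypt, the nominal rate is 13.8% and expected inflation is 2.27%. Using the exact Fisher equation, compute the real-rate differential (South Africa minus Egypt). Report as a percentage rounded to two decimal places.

-1.25%

South Africa: (1 + 0.1200)/(1 + 0.0180) − 1 = 10.0196%
Egypt: (1 + 0.1380)/(1 + 0.0227) − 1 = 11.2741%
Differential = 10.0196% − 11.2741% = -1.2544% → -1.25%.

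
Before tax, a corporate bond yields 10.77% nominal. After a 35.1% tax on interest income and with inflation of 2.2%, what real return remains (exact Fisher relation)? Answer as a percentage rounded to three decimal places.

4.687%

After-tax nominal return = 10.77% × (1 − 0.351) = 6.98973%.
1 + r = 1.0698973 / 1.02200 = 1.046866
After-tax real rate = 1.046866 − 1 → 4.687%.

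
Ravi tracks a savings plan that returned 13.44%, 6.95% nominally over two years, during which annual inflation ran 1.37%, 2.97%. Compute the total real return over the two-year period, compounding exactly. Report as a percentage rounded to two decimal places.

16.23%

Nominal growth factor = 1.1344 × 1.0695 = 1.213241
Price-level growth factor = 1.0137 × 1.0297 = 1.043807
Real growth factor = 1.213241 / 1.043807 = 1.162323
Total real return = 1.162323 − 1 → 16.23%.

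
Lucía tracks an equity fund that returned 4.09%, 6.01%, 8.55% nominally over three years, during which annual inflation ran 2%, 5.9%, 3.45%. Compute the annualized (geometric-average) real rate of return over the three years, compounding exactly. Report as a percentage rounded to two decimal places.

Nominal growth factor = 1.0409 × 1.0601 × 1.0855 = 1.19780376
Price-level growth factor = 1.0200 × 1.0590 × 1.0345 = 1.11744621
Real growth factor = 1.19780376 / 1.11744621 = 1.07191178
Annualized real rate = 1.07191178^(1/3) − 1 = 2.3418% → 2.34%.

2.34%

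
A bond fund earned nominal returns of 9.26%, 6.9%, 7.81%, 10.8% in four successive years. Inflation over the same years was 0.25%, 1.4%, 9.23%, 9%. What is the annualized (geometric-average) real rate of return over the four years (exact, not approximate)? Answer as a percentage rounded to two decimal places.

3.62%

Compound the nominal returns: 1.0926 × 1.0690 × 1.0781 × 1.1080 = 1.39520398.
Compound inflation: 1.0025 × 1.0140 × 1.0923 × 1.0900 = 1.21029369.
Deflate: 1.39520398 / 1.21029369 = 1.15278135.
Annualized real rate = 1.15278135^(1/4) − 1 = 3.6184% → 3.62%.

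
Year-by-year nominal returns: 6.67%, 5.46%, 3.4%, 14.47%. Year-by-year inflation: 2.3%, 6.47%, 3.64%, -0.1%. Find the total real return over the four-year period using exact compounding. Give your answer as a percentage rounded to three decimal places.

18.072%

Nominal growth factor = 1.0667 × 1.0546 × 1.0340 × 1.1447 = 1.331503
Price-level growth factor = 1.0230 × 1.0647 × 1.0364 × 0.9990 = 1.127706
Real growth factor = 1.331503 / 1.127706 = 1.180719
Total real return = 1.180719 − 1 → 18.072%.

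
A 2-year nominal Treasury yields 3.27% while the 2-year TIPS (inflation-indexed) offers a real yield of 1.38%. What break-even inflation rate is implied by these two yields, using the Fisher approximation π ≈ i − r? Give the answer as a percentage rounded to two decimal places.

π ≈ i − r = 3.27% − 1.38% → 1.89%.

1.89%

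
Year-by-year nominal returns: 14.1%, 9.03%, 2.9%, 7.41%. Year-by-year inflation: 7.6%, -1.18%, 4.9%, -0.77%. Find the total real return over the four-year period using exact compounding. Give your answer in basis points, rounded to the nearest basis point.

2423 basis points

Nominal growth factor = 1.1410 × 1.0903 × 1.0290 × 1.0741 = 1.374965
Price-level growth factor = 1.0760 × 0.9882 × 1.0490 × 0.9923 = 1.106816
Real growth factor = 1.374965 / 1.106816 = 1.242270
Total real return = 1.242270 − 1 → 2423 basis points.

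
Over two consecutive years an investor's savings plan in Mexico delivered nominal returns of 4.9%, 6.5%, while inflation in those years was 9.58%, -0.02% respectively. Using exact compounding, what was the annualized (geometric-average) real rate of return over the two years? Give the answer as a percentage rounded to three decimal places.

Nominal growth factor = 1.0490 × 1.0650 = 1.11718500
Price-level growth factor = 1.0958 × 0.9998 = 1.09558084
Real growth factor = 1.11718500 / 1.09558084 = 1.01971937
Annualized real rate = 1.01971937^(1/2) − 1 = 0.9812% → 0.981%.

0.981%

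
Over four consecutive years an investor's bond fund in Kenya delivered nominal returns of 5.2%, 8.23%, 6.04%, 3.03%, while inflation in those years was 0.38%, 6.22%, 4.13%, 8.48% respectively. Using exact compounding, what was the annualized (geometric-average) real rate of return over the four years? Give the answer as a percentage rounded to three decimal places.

Compound the nominal returns: 1.0520 × 1.0823 × 1.0604 × 1.0303 = 1.24393251.
Compound inflation: 1.0038 × 1.0622 × 1.0413 × 1.0848 = 1.20442298.
Deflate: 1.24393251 / 1.20442298 = 1.03280370.
Annualized real rate = 1.03280370^(1/4) − 1 = 0.8102% → 0.810%.

0.810%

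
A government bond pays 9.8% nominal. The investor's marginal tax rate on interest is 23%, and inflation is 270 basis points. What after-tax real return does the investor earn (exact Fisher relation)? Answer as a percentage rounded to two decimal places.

4.72%

After-tax nominal return = 9.8% × (1 − 0.23) = 7.5460%.
1 + r = 1.07546 / 1.02700 = 1.047186
After-tax real rate = 1.047186 − 1 → 4.72%.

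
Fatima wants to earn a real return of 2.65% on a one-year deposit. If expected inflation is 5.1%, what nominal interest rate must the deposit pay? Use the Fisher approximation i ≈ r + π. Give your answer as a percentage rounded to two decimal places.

7.75%

i ≈ r + π = 2.65% + 5.1% = 7.75%.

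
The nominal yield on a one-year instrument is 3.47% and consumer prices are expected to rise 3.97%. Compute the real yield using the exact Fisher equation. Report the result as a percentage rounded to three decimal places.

By the Fisher identity, 1 + r = (1 + i)/(1 + π).
1 + r = 1.03470 / 1.03970 = 0.995191
r = 0.995191 − 1 = -0.4809%, i.e. -0.481%.

-0.481%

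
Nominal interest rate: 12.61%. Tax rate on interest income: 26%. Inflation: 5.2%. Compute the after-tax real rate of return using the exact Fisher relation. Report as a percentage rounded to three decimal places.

After-tax nominal return = 12.61% × (1 − 0.26) = 9.3314%.
1 + r = 1.093314 / 1.05200 = 1.039272
After-tax real rate = 1.039272 − 1 → 3.927%.

3.927%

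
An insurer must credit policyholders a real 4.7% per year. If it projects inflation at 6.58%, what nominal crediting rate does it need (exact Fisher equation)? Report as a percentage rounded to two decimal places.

11.59%

(1 + i) = (1 + r)(1 + π) = 1.04700 × 1.06580 = 1.1158926
i = 1.1158926 − 1, so the required nominal rate is 11.59%.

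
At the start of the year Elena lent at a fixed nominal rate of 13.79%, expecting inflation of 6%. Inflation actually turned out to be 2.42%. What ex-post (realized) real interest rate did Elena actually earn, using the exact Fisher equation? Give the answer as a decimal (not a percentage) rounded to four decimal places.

0.1110

Ex-post: (1 + 0.1379)/(1 + 0.0242) − 1 = 11.1013%
So the realized real rate is 0.1110.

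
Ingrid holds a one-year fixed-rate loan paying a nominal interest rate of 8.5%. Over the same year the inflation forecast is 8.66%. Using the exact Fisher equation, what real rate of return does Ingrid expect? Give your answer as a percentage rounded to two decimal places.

By the Fisher equation, 1 + r = (1 + i)/(1 + π).
1 + r = 1.08500 / 1.08660 = 0.998528
r = 0.998528 − 1 = -0.1472%, i.e. -0.15%.

-0.15%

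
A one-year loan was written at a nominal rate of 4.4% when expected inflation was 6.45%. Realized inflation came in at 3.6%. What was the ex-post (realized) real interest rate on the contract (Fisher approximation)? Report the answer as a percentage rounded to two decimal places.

0.80%

Ex-post: 4.4% − 3.6% = 0.800%
So the realized real rate is 0.80%.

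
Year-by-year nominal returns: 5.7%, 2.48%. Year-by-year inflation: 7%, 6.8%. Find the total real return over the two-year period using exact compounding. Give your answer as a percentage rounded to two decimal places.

-5.21%

Compound the nominal returns: 1.0570 × 1.0248 = 1.083214.
Compound inflation: 1.0700 × 1.0680 = 1.142760.
Deflate: 1.083214 / 1.142760 = 0.947892.
Total real return = 0.947892 − 1 → -5.21%.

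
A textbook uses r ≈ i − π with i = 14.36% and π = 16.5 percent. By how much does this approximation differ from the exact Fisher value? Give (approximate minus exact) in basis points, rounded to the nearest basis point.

-30 basis points

Approximate: r ≈ 14.360% − 16.500% = -2.1400%
Exact: (1 + 0.1436)/(1 + 0.1650) − 1 = -1.8369%
Error = -2.1400% − (-1.8369%) = -0.3031% → -30 basis points.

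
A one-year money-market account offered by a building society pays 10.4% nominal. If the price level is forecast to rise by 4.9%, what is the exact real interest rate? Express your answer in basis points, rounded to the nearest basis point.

524 basis points

By the Fisher relation, 1 + r = (1 + i)/(1 + π).
1 + r = 1.10400 / 1.04900 = 1.052431
r = 1.052431 − 1 = 5.2431%, i.e. 524 basis points.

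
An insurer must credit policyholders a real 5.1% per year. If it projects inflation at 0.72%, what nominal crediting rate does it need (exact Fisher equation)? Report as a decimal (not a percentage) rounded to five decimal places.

(1 + i) = (1 + r)(1 + π) = 1.05100 × 1.00720 = 1.0585672
i = 1.0585672 − 1, so the required nominal rate is 0.05857.

0.05857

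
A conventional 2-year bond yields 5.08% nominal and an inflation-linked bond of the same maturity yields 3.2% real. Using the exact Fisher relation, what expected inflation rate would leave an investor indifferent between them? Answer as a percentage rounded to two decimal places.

1.82%

(1 + π) = (1 + i)/(1 + r) = 1.05080 / 1.03200 = 1.018217
Break-even inflation = 1.018217 − 1 → 1.82%.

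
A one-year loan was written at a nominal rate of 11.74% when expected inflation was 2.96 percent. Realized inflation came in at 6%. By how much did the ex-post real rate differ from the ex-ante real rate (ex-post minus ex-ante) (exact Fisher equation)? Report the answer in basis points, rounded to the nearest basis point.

Ex-ante: (1 + 0.1174)/(1 + 0.0296) − 1 = 8.5276%
Ex-post: (1 + 0.1174)/(1 + 0.0600) − 1 = 5.4151%
Difference (ex-post − ex-ante) = -3.1125% → -311 basis points.

-311 basis points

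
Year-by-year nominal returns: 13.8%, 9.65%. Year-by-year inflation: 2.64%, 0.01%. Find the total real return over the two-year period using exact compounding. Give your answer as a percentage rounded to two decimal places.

Nominal growth factor = 1.1380 × 1.0965 = 1.247817
Price-level growth factor = 1.0264 × 1.0001 = 1.026503
Real growth factor = 1.247817 / 1.026503 = 1.215600
Total real return = 1.215600 − 1 → 21.56%.

21.56%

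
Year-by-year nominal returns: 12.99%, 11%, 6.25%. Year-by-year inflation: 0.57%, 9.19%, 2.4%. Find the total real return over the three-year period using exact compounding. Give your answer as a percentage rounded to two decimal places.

18.51%

Nominal growth factor = 1.1299 × 1.1100 × 1.0625 = 1.332576
Price-level growth factor = 1.0057 × 1.0919 × 1.0240 = 1.124479
Real growth factor = 1.332576 / 1.124479 = 1.185061
Total real return = 1.185061 − 1 → 18.51%.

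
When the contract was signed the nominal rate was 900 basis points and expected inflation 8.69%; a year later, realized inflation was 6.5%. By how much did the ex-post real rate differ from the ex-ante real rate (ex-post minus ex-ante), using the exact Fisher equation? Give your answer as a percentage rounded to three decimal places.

2.062%

Ex-ante: (1 + 0.0900)/(1 + 0.0869) − 1 = 0.2852%
Ex-post: (1 + 0.0900)/(1 + 0.0650) − 1 = 2.3474%
Difference (ex-post − ex-ante) = 2.0622% → 2.062%.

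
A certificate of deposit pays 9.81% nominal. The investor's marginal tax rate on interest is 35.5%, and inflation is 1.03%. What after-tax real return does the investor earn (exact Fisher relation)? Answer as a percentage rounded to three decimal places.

After-tax nominal return = 9.81% × (1 − 0.355) = 6.32745%.
1 + r = 1.0632745 / 1.01030 = 1.052434
After-tax real rate = 1.052434 − 1 → 5.243%.

5.243%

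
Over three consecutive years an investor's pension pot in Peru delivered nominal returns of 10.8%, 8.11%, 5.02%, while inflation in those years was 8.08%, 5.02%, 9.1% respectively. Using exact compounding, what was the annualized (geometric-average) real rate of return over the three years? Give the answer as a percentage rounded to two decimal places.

0.53%

Compound the nominal returns: 1.1080 × 1.0811 × 1.0502 = 1.25799131.
Compound inflation: 1.0808 × 1.0502 × 1.0910 = 1.23834627.
Deflate: 1.25799131 / 1.23834627 = 1.01586393.
Annualized real rate = 1.01586393^(1/3) − 1 = 0.5260% → 0.53%.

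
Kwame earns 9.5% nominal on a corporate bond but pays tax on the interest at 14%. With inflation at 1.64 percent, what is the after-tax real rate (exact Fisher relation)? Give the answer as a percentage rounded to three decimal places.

After-tax nominal return = 9.5% × (1 − 0.14) = 8.1700%.
1 + r = 1.08170 / 1.01640 = 1.064246
After-tax real rate = 1.064246 − 1 → 6.425%.

6.425%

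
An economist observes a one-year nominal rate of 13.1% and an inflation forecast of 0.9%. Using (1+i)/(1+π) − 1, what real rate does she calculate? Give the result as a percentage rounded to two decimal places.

12.09%

By the Fisher equation, 1 + r = (1 + i)/(1 + π).
1 + r = 1.13100 / 1.00900 = 1.120912
r = 1.120912 − 1 = 12.0912%, i.e. 12.09%.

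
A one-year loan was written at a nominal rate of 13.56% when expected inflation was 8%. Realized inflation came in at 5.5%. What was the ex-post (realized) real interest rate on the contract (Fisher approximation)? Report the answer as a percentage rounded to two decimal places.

8.06%

Ex-post: 13.56% − 5.5% = 8.060%
So the realized real rate is 8.06%.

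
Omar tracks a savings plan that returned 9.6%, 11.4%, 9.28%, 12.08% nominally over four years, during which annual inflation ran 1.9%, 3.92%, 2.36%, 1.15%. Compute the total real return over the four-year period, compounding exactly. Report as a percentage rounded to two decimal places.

36.39%

Compound the nominal returns: 1.0960 × 1.1140 × 1.0928 × 1.1208 = 1.495425.
Compound inflation: 1.0190 × 1.0392 × 1.0236 × 1.0115 = 1.096401.
Deflate: 1.495425 / 1.096401 = 1.363939.
Total real return = 1.363939 − 1 → 36.39%.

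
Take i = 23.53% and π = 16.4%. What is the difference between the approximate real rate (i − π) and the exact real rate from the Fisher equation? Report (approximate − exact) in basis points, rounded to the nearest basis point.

100 basis points

Approximate: r ≈ 23.530% − 16.400% = 7.1300%
Exact: (1 + 0.2353)/(1 + 0.1640) − 1 = 6.1254%
Error = 7.1300% − 6.1254% = 1.0046% → 100 basis points.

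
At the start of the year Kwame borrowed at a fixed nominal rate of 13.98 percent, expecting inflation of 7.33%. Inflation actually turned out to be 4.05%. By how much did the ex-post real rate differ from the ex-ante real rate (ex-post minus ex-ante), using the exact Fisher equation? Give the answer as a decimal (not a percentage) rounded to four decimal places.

0.0335

Ex-ante: (1 + 0.1398)/(1 + 0.0733) − 1 = 6.1958%
Ex-post: (1 + 0.1398)/(1 + 0.0405) − 1 = 9.5435%
Difference (ex-post − ex-ante) = 3.3476% → 0.0335.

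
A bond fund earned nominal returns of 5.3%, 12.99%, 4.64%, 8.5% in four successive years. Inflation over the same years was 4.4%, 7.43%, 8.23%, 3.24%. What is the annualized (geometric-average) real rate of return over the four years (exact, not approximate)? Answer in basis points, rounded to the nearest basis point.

Nominal growth factor = 1.0530 × 1.1299 × 1.0464 × 1.0850 = 1.35081492
Price-level growth factor = 1.0440 × 1.0743 × 1.0823 × 1.0324 = 1.25320387
Real growth factor = 1.35081492 / 1.25320387 = 1.07788920
Annualized real rate = 1.07788920^(1/4) − 1 = 1.8928% → 189 basis points.

189 basis points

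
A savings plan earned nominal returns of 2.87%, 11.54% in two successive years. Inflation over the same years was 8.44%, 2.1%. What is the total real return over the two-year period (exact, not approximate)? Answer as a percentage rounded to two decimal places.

Compound the nominal returns: 1.0287 × 1.1154 = 1.147412.
Compound inflation: 1.0844 × 1.0210 = 1.107172.
Deflate: 1.147412 / 1.107172 = 1.036344.
Total real return = 1.036344 − 1 → 3.63%.

3.63%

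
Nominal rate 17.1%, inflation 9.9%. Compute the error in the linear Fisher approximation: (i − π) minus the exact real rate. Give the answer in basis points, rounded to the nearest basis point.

Approximate: r ≈ 17.100% − 9.900% = 7.2000%
Exact: (1 + 0.1710)/(1 + 0.0990) − 1 = 6.5514%
Error = 7.2000% − 6.5514% = 0.6486% → 65 basis points.

65 basis points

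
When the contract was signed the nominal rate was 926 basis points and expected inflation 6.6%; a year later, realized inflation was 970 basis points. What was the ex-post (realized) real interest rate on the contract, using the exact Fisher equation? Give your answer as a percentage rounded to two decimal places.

-0.40%

Ex-post: (1 + 0.0926)/(1 + 0.0970) − 1 = -0.4011%
So the realized real rate is -0.40%.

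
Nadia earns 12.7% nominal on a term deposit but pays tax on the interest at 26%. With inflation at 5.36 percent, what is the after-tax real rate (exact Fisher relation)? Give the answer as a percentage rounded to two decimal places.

After-tax nominal return = 12.7% × (1 − 0.26) = 9.3980%.
1 + r = 1.09398 / 1.05360 = 1.038326
After-tax real rate = 1.038326 − 1 → 3.83%.

3.83%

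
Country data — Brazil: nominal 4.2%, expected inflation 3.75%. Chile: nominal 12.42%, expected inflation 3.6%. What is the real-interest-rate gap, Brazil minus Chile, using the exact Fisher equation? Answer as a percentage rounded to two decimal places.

Brazil: (1 + 0.0420)/(1 + 0.0375) − 1 = 0.4337%
Chile: (1 + 0.1242)/(1 + 0.0360) − 1 = 8.5135%
Differential = 0.4337% − 8.5135% = -8.0798% → -8.08%.

-8.08%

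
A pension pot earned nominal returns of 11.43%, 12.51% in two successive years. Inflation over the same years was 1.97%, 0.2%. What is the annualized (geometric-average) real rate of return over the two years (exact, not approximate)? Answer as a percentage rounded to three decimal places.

Compound the nominal returns: 1.1143 × 1.1251 = 1.25369893.
Compound inflation: 1.0197 × 1.0020 = 1.02173940.
Deflate: 1.25369893 / 1.02173940 = 1.22702416.
Annualized real rate = 1.22702416^(1/2) − 1 = 10.7711% → 10.771%.

10.771%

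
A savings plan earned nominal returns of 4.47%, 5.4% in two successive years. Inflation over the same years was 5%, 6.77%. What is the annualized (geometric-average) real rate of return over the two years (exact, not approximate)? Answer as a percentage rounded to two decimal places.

Nominal growth factor = 1.0447 × 1.0540 = 1.10111380
Price-level growth factor = 1.0500 × 1.0677 = 1.12108500
Real growth factor = 1.10111380 / 1.12108500 = 0.98218583
Annualized real rate = 0.98218583^(1/2) − 1 = -0.8947% → -0.89%.

-0.89%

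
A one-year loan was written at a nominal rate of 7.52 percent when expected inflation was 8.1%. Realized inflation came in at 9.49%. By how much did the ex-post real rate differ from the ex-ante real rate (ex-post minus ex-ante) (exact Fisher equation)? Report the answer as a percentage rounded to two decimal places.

Ex-ante: (1 + 0.0752)/(1 + 0.0810) − 1 = -0.5365%
Ex-post: (1 + 0.0752)/(1 + 0.0949) − 1 = -1.7993%
Difference (ex-post − ex-ante) = -1.2627% → -1.26%.

-1.26%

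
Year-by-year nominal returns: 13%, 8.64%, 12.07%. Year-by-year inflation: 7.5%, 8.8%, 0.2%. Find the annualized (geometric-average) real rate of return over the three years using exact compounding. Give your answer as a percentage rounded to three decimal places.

Nominal growth factor = 1.1300 × 1.0864 × 1.1207 = 1.375807182
Price-level growth factor = 1.0750 × 1.0880 × 1.0020 = 1.171939200
Real growth factor = 1.375807182 / 1.171939200 = 1.173957815
Annualized real rate = 1.173957815^(1/3) − 1 = 5.49151% → 5.492%.

5.492%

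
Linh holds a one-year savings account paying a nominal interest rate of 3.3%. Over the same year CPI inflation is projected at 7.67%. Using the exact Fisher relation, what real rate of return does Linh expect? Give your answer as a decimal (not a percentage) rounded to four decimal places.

By the Fisher relation, 1 + r = (1 + i)/(1 + π).
1 + r = 1.03300 / 1.07670 = 0.959413
r = 0.959413 − 1 = -4.0587%, i.e. -0.0406.

-0.0406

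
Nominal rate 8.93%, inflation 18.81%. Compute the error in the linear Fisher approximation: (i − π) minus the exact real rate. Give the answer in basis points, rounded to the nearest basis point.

-156 basis points

Approximate: r ≈ 8.930% − 18.810% = -9.8800%
Exact: (1 + 0.0893)/(1 + 0.1881) − 1 = -8.3158%
Error = -9.8800% − (-8.3158%) = -1.5642% → -156 basis points.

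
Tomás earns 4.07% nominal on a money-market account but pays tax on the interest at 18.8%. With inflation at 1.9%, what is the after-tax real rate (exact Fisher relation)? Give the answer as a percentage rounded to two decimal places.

After-tax nominal return = 4.07% × (1 − 0.188) = 3.30484%.
1 + r = 1.0330484 / 1.01900 = 1.013786
After-tax real rate = 1.013786 − 1 → 1.38%.

1.38%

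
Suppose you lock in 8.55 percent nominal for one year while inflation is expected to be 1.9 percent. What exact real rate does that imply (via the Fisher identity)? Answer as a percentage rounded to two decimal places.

1 + r = 1.08550 / 1.01900 = 1.065260
r = 1.065260 − 1 = 6.5260%, i.e. 6.53%.

6.53%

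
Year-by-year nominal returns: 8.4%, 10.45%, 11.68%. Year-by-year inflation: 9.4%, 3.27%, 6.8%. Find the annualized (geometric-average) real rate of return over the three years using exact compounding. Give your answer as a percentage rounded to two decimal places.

3.48%

Nominal growth factor = 1.0840 × 1.1045 × 1.1168 = 1.33712007
Price-level growth factor = 1.0940 × 1.0327 × 1.0680 = 1.20659842
Real growth factor = 1.33712007 / 1.20659842 = 1.10817323
Annualized real rate = 1.10817323^(1/3) − 1 = 3.4830% → 3.48%.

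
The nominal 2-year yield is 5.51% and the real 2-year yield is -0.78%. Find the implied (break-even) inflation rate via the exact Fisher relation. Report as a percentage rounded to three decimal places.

6.339%

(1 + π) = (1 + i)/(1 + r) = 1.05510 / 0.99220 = 1.063394
Break-even inflation = 1.063394 − 1 → 6.339%.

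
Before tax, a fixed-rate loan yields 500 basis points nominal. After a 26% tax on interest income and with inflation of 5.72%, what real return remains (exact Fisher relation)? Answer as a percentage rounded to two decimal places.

-1.91%

After-tax nominal return = 5% × (1 − 0.26) = 3.7000%.
1 + r = 1.03700 / 1.05720 = 0.980893
After-tax real rate = 0.980893 − 1 → -1.91%.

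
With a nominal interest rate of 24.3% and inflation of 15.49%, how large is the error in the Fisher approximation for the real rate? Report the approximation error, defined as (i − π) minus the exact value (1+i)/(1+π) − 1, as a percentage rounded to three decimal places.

1.182%

Approximate: r ≈ 24.300% − 15.490% = 8.8100%
Exact: (1 + 0.2430)/(1 + 0.1549) − 1 = 7.6284%
Error = 8.8100% − 7.6284% = 1.1816% → 1.182%.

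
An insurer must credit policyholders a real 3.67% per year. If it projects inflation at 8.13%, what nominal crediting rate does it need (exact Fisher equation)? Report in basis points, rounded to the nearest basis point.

(1 + i) = (1 + r)(1 + π) = 1.03670 × 1.08130 = 1.12098371
i = 1.12098371 − 1, so the required nominal rate is 1210 basis points.

1210 basis points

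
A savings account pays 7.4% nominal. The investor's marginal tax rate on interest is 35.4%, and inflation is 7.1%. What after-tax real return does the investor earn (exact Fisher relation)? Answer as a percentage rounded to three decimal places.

After-tax nominal return = 7.4% × (1 − 0.354) = 4.7804%.
1 + r = 1.047804 / 1.07100 = 0.978342
After-tax real rate = 0.978342 − 1 → -2.166%.

-2.166%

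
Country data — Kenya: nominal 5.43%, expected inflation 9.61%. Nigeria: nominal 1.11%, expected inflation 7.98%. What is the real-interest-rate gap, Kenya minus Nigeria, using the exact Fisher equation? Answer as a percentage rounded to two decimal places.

Kenya: (1 + 0.0543)/(1 + 0.0961) − 1 = -3.8135%
Nigeria: (1 + 0.0111)/(1 + 0.0798) − 1 = -6.3623%
Differential = -3.8135% − (-6.3623%) = 2.5488% → 2.55%.

2.55%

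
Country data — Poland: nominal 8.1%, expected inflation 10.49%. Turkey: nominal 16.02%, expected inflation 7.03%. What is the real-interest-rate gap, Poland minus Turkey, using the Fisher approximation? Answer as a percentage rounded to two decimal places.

Poland: 8.1% − 10.49% = -2.390%
Turkey: 16.02% − 7.03% = 8.990%
Differential = -11.380% → -11.38%.

-11.38%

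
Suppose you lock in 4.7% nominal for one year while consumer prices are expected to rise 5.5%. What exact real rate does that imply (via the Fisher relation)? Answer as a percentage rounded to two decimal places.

1 + r = 1.04700 / 1.05500 = 0.992417
r = 0.992417 − 1 = -0.7583%, i.e. -0.76%.

-0.76%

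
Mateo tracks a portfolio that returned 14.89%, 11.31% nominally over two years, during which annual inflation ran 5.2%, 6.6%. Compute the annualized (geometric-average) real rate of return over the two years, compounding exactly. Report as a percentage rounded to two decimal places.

6.79%

Nominal growth factor = 1.1489 × 1.1131 = 1.27884059
Price-level growth factor = 1.0520 × 1.0660 = 1.12143200
Real growth factor = 1.27884059 / 1.12143200 = 1.14036392
Annualized real rate = 1.14036392^(1/2) − 1 = 6.7878% → 6.79%.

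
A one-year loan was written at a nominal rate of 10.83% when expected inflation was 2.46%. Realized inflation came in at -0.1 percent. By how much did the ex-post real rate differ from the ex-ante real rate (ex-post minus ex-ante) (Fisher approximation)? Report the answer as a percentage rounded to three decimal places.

Ex-ante: 10.83% − 2.46% = 8.370%
Ex-post: 10.83% − (-0.1%) = 10.930%
Difference (ex-post − ex-ante) = 2.5600% → 2.560%.

2.560%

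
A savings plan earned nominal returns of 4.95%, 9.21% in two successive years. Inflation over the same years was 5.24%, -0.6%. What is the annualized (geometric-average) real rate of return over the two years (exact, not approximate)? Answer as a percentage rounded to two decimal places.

4.67%

Compound the nominal returns: 1.0495 × 1.0921 = 1.14615895.
Compound inflation: 1.0524 × 0.9940 = 1.04608560.
Deflate: 1.14615895 / 1.04608560 = 1.09566459.
Annualized real rate = 1.09566459^(1/2) − 1 = 4.6740% → 4.67%.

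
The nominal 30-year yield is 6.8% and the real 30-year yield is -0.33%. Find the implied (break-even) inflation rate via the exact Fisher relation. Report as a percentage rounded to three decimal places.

7.154%

(1 + π) = (1 + i)/(1 + r) = 1.06800 / 0.99670 = 1.071536
Break-even inflation = 1.071536 − 1 → 7.154%.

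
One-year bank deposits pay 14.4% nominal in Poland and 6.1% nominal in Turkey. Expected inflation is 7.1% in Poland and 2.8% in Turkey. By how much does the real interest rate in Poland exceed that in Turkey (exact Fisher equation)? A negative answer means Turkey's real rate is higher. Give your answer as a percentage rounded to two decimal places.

3.61%

Poland: (1 + 0.1440)/(1 + 0.0710) − 1 = 6.8161%
Turkey: (1 + 0.0610)/(1 + 0.0280) − 1 = 3.2101%
Differential = 6.8161% − 3.2101% = 3.6059% → 3.61%.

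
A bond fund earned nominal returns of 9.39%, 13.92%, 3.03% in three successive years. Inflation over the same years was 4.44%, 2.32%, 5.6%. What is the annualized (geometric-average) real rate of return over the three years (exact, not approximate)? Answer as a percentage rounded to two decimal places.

4.40%

Compound the nominal returns: 1.0939 × 1.1392 × 1.0303 = 1.28392986.
Compound inflation: 1.0444 × 1.0232 × 1.0560 = 1.12847336.
Deflate: 1.28392986 / 1.12847336 = 1.13775823.
Annualized real rate = 1.13775823^(1/3) − 1 = 4.3959% → 4.40%.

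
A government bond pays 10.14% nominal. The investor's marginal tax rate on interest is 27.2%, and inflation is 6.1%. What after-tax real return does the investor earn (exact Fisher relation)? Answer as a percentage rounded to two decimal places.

After-tax nominal return = 10.14% × (1 − 0.272) = 7.38192%.
1 + r = 1.0738192 / 1.06100 = 1.012082
After-tax real rate = 1.012082 − 1 → 1.21%.

1.21%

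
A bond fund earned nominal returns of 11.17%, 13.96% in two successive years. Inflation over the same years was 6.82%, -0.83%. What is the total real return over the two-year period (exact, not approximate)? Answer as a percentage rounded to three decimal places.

Nominal growth factor = 1.1117 × 1.1396 = 1.266893
Price-level growth factor = 1.0682 × 0.9917 = 1.059334
Real growth factor = 1.266893 / 1.059334 = 1.195934
Total real return = 1.195934 − 1 → 19.593%.

19.593%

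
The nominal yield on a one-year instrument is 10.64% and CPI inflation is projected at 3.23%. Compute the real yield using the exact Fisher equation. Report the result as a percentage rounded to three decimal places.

7.178%

1 + r = 1.10640 / 1.03230 = 1.071781
r = 1.071781 − 1 = 7.1781%, i.e. 7.178%.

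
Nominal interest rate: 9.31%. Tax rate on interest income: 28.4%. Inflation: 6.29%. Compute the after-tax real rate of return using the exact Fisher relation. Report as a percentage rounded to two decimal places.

After-tax nominal return = 9.31% × (1 − 0.284) = 6.66596%.
1 + r = 1.0666596 / 1.06290 = 1.003537
After-tax real rate = 1.003537 − 1 → 0.35%.

0.35%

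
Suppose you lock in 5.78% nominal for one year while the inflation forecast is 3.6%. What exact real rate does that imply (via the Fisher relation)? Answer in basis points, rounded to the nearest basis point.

By the Fisher relation, 1 + r = (1 + i)/(1 + π).
1 + r = 1.05780 / 1.03600 = 1.021042
r = 1.021042 − 1 = 2.1042%, i.e. 210 basis points.

210 basis points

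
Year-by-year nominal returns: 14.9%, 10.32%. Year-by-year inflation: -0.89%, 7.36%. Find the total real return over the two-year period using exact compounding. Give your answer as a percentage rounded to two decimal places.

19.13%

Compound the nominal returns: 1.1490 × 1.1032 = 1.267577.
Compound inflation: 0.9911 × 1.0736 = 1.064045.
Deflate: 1.267577 / 1.064045 = 1.191281.
Total real return = 1.191281 − 1 → 19.13%.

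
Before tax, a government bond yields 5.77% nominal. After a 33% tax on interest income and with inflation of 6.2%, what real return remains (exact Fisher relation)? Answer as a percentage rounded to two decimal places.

-2.20%

After-tax nominal return = 5.77% × (1 − 0.33) = 3.8659%.
1 + r = 1.038659 / 1.06200 = 0.978022
After-tax real rate = 0.978022 − 1 → -2.20%.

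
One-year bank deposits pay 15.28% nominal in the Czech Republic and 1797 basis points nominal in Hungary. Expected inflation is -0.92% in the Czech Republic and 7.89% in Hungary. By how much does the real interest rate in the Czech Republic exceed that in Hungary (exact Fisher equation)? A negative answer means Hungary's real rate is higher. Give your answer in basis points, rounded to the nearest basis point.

The Czech Republic: (1 + 0.1528)/(1 − 0.0092) − 1 = 16.3504%
Hungary: (1 + 0.1797)/(1 + 0.0789) − 1 = 9.3428%
Differential = 16.3504% − 9.3428% = 7.0076% → 701 basis points.

701 basis points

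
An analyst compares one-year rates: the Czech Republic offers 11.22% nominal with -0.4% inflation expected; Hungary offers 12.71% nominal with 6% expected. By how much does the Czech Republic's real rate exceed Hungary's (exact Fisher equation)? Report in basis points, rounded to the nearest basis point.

534 basis points

The Czech Republic: (1 + 0.1122)/(1 − 0.0040) − 1 = 11.6667%
Hungary: (1 + 0.1271)/(1 + 0.0600) − 1 = 6.3302%
Differential = 11.6667% − 6.3302% = 5.3365% → 534 basis points.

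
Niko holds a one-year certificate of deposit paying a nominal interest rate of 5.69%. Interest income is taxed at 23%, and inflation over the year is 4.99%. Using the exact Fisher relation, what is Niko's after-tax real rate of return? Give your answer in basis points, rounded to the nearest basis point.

After-tax nominal return = 5.69% × (1 − 0.23) = 4.3813%.
1 + r = 1.043813 / 1.04990 = 0.994202
After-tax real rate = 0.994202 − 1 → -58 basis points.

-58 basis points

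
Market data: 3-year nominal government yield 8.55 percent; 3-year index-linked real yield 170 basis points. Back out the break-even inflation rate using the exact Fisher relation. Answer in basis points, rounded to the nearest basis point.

(1 + π) = (1 + i)/(1 + r) = 1.08550 / 1.01700 = 1.067355
Break-even inflation = 1.067355 − 1 → 674 basis points.

674 basis points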